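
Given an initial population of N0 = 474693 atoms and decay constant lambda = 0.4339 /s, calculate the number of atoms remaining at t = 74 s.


N = N0 * exp(-lambda * t)
N = 474693 * exp(-0.4339 * 74)
N = 5.3929e-09

5.3929e-09


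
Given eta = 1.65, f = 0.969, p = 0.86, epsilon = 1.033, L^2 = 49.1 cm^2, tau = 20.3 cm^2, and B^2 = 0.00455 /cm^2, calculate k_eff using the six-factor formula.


k_inf = eta*f*p*eps = 1.65*0.969*0.86*1.033 = 1.420386
P_TNL = 1/(1 + L^2*B^2) = 1/(1 + 49.1*0.00455) = 0.8173908
P_FNL = exp(-B^2*tau) = exp(-0.00455*20.3) = 0.9117723
k_eff = k_inf * P_TNL * P_FNL = 1.420386 * 0.8173908 * 0.9117723
k_eff = 1.0586

1.0586


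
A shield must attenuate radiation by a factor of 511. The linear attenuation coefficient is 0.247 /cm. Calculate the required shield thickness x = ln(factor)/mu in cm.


x = ln(factor) / mu
x = ln(511) / 0.247
x = 25.248 cm

25.248


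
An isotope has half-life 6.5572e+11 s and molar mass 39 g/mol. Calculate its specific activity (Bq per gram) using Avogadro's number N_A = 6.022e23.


lambda = ln(2) / t_half = ln(2) / 6.5572e+11 = 1.057078e-12 /s
SA = lambda * N_A / M
SA = 1.057078e-12 * 6.022e23 / 39
SA = 1.6322e+10 Bq/g

1.6322e+10


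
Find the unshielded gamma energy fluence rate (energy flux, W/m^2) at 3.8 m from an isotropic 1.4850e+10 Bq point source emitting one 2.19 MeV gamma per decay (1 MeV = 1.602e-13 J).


psi = A * E * 1.602e-13 / (4*pi*r^2)
psi = 1.4850e+10 * 2.19 * 1.602e-13 / (4*pi*3.8^2)
psi = 2.8712e-05 W/m^2

2.8712e-05


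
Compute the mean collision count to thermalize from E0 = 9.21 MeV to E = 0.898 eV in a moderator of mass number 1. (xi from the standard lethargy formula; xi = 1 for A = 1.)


xi = 1 + (A-1)^2/(2A)*ln((A-1)/(A+1)) = 1 (for A = 1)
n = ln(E0/E) / xi
n = ln(9.21e6 / 0.898) / 1
n = ln(1.025612e+07) / 1 = 16.143

16.143


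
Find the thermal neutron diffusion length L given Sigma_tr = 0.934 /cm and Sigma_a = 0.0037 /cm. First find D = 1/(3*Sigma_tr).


D = 1 / (3 * Sigma_tr) = 1 / (3 * 0.934) = 0.3568879 cm
L = sqrt(D / Sigma_a)
L = sqrt(0.3568879 / 0.0037)
L = 9.8212 cm

9.8212


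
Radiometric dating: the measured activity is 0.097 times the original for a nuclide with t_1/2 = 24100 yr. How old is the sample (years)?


lambda = ln(2) / t_half = ln(2) / 24100 = 2.876129e-05 /yr
t = -ln(A/A0) / lambda
t = -ln(0.097) / 2.876129e-05
t = 81118 yr

81118


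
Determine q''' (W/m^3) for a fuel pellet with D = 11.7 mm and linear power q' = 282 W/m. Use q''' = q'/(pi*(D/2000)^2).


r = D / 2 / 1000 = 11.7 / 2 / 1000 = 0.00585 m
q''' = q' / (pi * r^2)
q''' = 282 / (pi * 0.00585^2)
q''' = 2.6229e+06 W/m^3

2.6229e+06


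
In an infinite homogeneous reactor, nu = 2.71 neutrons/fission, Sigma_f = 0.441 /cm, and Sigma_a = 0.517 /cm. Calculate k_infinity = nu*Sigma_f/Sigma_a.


k_inf = nu * Sigma_f / Sigma_a
k_inf = 2.71 * 0.441 / 0.517
k_inf = 2.3116

2.3116


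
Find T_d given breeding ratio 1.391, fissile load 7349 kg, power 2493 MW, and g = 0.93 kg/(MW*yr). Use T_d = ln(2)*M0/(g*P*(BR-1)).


Breeding gain G = BR - 1 = 1.391 - 1 = 0.391
Fissile production rate = g * P * G = 0.93 * 2493 * 0.391 = 906.52959 kg/yr
T_d = ln(2) * M0 / (g * P * G)
T_d = ln(2) * 7349 / 906.52959 = 5.6192 yr

5.6192


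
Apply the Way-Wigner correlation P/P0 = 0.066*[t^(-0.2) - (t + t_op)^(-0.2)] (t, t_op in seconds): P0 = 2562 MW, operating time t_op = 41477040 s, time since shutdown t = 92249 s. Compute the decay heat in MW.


P/P0 = 0.066 * [t^(-0.2) - (t + t_op)^(-0.2)]
P/P0 = 0.066 * [92249^(-0.2) - (92249 + 41477040)^(-0.2)]
P/P0 = 0.066 * [0.1016267 - 0.02993956] = 0.004731351
P = 2562 * 0.004731351 = 12.122 MW

12.122


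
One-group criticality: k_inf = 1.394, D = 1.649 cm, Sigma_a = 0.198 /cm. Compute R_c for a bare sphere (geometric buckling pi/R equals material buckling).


L^2 = D / Sigma_a = 1.649 / 0.198 = 8.328283 cm^2
B_m^2 = (k_inf - 1) / L^2 = (1.394 - 1) / 8.328283 = 0.04730867 /cm^2
For a bare sphere: B_g = pi/R, so R_c = pi / sqrt(B_m^2)
R_c = pi / sqrt(0.04730867) = 14.444 cm

14.444


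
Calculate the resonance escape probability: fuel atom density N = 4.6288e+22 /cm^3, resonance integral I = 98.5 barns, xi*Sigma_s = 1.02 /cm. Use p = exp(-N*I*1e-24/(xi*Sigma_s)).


p = exp(-N * I * 1e-24 / (xi*Sigma_s))
p = exp(-4.6288e+22 * 98.5 * 1e-24 / 1.02)
p = 0.011448

0.011448


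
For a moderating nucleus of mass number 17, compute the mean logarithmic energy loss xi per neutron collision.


xi = 1 + (A-1)^2/(2A) * ln((A-1)/(A+1))
xi = 1 + (17-1)^2/(2*17) * ln((17-1)/(17 +1))
xi = 0.11316

0.11316


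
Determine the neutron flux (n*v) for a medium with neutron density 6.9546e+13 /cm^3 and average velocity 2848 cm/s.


phi = n * v
phi = 6.9546e+13 * 2848
phi = 1.9807e+17 /cm^2/s

1.9807e+17


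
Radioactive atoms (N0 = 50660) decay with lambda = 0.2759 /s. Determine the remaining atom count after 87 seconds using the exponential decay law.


N = N0 * exp(-lambda * t)
N = 50660 * exp(-0.2759 * 87)
N = 1.9062e-06

1.9062e-06


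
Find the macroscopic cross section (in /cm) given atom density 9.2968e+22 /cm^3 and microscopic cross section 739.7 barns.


Sigma = N * sigma_barns * 1e-24
Sigma = 9.2968e+22 * 739.7 * 1e-24
Sigma = 68.768 /cm

68.768


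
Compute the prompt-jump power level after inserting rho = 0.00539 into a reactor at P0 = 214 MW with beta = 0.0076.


P1/P0 = beta / (beta - rho)
P1/P0 = 0.0076 / (0.0076 - 0.00539) = 3.438914
P1 = 214 * 3.438914 = 735.93 MW

735.93


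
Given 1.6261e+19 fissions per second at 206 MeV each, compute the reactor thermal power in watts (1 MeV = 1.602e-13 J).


P = fission_rate * E_MeV * 1.602e-13
P = 1.6261e+19 * 206 * 1.602e-13
P = 5.3663e+08 W

5.3663e+08


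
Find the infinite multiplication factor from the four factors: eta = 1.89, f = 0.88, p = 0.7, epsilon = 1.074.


k_inf = eta * f * p * epsilon
k_inf = 1.89 * 0.88 * 0.7 * 1.074
k_inf = 1.2504

1.2504


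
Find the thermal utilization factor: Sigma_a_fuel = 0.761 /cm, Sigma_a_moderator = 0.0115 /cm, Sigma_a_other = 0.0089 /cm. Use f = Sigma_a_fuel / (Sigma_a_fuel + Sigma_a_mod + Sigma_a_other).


f = Sigma_a_fuel / (Sigma_a_fuel + Sigma_a_mod + Sigma_a_other)
f = 0.761 / (0.761 + 0.0115 + 0.0089)
f = 0.97389

0.97389


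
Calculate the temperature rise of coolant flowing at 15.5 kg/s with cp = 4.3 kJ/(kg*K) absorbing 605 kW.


dT = Q / (m_dot * cp)
dT = 605 / (15.5 * 4.3)
dT = 9.0773 C

9.0773


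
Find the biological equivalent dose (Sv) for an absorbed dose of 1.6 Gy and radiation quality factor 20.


H = D * Q
H = 1.6 * 20
H = 32.000 Sv

32.000


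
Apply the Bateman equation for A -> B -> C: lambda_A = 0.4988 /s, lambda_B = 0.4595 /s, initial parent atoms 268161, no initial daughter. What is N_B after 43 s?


N_B(t) = lambda_A * N_A0 / (lambda_B - lambda_A) * [exp(-lambda_A*t) - exp(-lambda_B*t)]
exp(-0.4988*43) = 4.842596e-10; exp(-0.4595*43) = 2.624173e-09
N_B = 0.4988 * 268161 / (0.4595 - 0.4988) * (4.842596e-10 - 2.624173e-09)
N_B = 0.0072833

0.0072833


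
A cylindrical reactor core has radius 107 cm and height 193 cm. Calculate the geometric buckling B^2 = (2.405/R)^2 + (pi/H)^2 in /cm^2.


B^2 = (2.405/R)^2 + (pi/H)^2
B^2 = (2.405/107)^2 + (pi/193)^2
B^2 = 7.7016e-04 /cm^2

7.7016e-04


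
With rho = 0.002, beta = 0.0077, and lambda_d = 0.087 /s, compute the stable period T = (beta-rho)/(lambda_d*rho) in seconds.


T = (beta - rho) / (lambda_d * rho)
T = (0.0077 - 0.002) / (0.087 * 0.002)
T = 32.759 s

32.759


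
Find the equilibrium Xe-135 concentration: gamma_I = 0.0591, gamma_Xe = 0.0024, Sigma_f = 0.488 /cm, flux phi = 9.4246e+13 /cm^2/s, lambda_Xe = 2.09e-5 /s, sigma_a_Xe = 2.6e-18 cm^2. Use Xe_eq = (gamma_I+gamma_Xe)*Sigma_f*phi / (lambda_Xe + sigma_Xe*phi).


Xe_eq = (gamma_I + gamma_Xe) * Sigma_f * phi / (lambda_Xe + sigma_Xe * phi)
Numerator = (0.0591 + 0.0024) * 0.488 * 9.4246e+13 = 2.828511e+12
Denominator = 2.09e-5 + 2.6e-18 * 9.4246e+13 = 2.659396e-04
Xe_eq = 2.828511e+12 / 2.659396e-04 = 1.0636e+16 /cm^3

1.0636e+16


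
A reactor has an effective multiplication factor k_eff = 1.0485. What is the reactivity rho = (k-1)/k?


rho = (k_eff - 1) / k_eff
rho = (1.0485 - 1) / 1.0485
rho = 0.046257

0.046257


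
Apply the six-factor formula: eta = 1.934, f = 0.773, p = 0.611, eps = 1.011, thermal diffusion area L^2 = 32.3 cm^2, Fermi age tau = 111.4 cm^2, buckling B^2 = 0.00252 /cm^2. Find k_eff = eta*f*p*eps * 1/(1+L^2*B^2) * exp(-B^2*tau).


k_inf = eta*f*p*eps = 1.934*0.773*0.611*1.011 = 0.9234818
P_TNL = 1/(1 + L^2*B^2) = 1/(1 + 32.3*0.00252) = 0.9247306
P_FNL = exp(-B^2*tau) = exp(-0.00252*111.4) = 0.7552337
k_eff = k_inf * P_TNL * P_FNL = 0.9234818 * 0.9247306 * 0.7552337
k_eff = 0.64495

0.64495


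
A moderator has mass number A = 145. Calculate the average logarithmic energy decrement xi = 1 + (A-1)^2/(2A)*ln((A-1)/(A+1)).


xi = 1 + (A-1)^2/(2A) * ln((A-1)/(A+1))
xi = 1 + (145-1)^2/(2*145) * ln((145-1)/(145 +1))
xi = 0.013730

0.013730


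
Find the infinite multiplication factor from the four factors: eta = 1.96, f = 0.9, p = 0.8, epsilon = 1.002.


k_inf = eta * f * p * epsilon
k_inf = 1.96 * 0.9 * 0.8 * 1.002
k_inf = 1.4140

1.4140


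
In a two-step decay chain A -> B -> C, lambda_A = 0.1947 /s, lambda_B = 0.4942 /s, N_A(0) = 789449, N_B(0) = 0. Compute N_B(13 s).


N_B(t) = lambda_A * N_A0 / (lambda_B - lambda_A) * [exp(-lambda_A*t) - exp(-lambda_B*t)]
exp(-0.1947*13) = 0.07957144; exp(-0.4942*13) = 0.001621182
N_B = 0.1947 * 789449 / (0.4942 - 0.1947) * (0.07957144 - 0.001621182)
N_B = 40005

40005


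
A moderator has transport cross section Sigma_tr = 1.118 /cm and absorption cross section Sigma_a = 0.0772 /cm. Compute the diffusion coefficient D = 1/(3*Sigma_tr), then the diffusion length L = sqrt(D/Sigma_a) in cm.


D = 1 / (3 * Sigma_tr) = 1 / (3 * 1.118) = 0.2981515 cm
L = sqrt(D / Sigma_a)
L = sqrt(0.2981515 / 0.0772)
L = 1.9652 cm

1.9652


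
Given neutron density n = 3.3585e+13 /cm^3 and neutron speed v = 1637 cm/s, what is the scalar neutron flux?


phi = n * v
phi = 3.3585e+13 * 1637
phi = 5.4979e+16 /cm^2/s

5.4979e+16


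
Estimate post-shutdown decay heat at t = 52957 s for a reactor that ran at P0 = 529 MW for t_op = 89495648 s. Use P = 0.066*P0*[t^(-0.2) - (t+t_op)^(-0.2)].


P/P0 = 0.066 * [t^(-0.2) - (t + t_op)^(-0.2)]
P/P0 = 0.066 * [52957^(-0.2) - (52957 + 89495648)^(-0.2)]
P/P0 = 0.066 * [0.1135574 - 0.02567960] = 0.005799935
P = 529 * 0.005799935 = 3.0682 MW

3.0682


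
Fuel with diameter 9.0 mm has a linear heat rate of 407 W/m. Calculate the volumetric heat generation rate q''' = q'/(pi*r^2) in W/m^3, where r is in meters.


r = D / 2 / 1000 = 9.0 / 2 / 1000 = 0.0045 m
q''' = q' / (pi * r^2)
q''' = 407 / (pi * 0.0045^2)
q''' = 6.3976e+06 W/m^3

6.3976e+06


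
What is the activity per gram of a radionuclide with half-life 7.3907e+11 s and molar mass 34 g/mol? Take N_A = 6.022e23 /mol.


lambda = ln(2) / t_half = ln(2) / 7.3907e+11 = 9.378640e-13 /s
SA = lambda * N_A / M
SA = 9.378640e-13 * 6.022e23 / 34
SA = 1.6611e+10 Bq/g

1.6611e+10


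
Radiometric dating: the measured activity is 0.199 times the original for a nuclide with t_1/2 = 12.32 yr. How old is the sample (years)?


lambda = ln(2) / t_half = ln(2) / 12.32 = 0.05626195 /yr
t = -ln(A/A0) / lambda
t = -ln(0.199) / 0.05626195
t = 28.695 yr

28.695


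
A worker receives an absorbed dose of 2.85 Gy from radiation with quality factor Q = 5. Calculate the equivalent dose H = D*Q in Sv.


H = D * Q
H = 2.85 * 5
H = 14.250 Sv

14.250


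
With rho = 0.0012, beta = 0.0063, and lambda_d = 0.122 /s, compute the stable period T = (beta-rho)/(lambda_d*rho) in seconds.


T = (beta - rho) / (lambda_d * rho)
T = (0.0063 - 0.0012) / (0.122 * 0.0012)
T = 34.836 s

34.836


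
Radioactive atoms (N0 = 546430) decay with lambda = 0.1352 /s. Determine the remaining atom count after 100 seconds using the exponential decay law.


N = N0 * exp(-lambda * t)
N = 546430 * exp(-0.1352 * 100)
N = 0.73430

0.73430


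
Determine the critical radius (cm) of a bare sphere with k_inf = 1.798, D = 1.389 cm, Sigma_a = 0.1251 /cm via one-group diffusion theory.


L^2 = D / Sigma_a = 1.389 / 0.1251 = 11.10312 cm^2
B_m^2 = (k_inf - 1) / L^2 = (1.798 - 1) / 11.10312 = 0.07187169 /cm^2
For a bare sphere: B_g = pi/R, so R_c = pi / sqrt(B_m^2)
R_c = pi / sqrt(0.07187169) = 11.718 cm

11.718


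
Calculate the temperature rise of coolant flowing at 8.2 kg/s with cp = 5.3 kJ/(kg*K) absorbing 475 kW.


dT = Q / (m_dot * cp)
dT = 475 / (8.2 * 5.3)
dT = 10.930 C

10.930


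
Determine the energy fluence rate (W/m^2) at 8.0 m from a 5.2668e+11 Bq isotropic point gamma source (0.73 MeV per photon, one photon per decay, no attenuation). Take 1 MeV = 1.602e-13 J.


psi = A * E * 1.602e-13 / (4*pi*r^2)
psi = 5.2668e+11 * 0.73 * 1.602e-13 / (4*pi*8.0^2)
psi = 7.6585e-05 W/m^2

7.6585e-05


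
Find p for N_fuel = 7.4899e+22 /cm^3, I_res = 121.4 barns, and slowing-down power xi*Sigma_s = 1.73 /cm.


p = exp(-N * I * 1e-24 / (xi*Sigma_s))
p = exp(-7.4899e+22 * 121.4 * 1e-24 / 1.73)
p = 0.0052166

0.0052166


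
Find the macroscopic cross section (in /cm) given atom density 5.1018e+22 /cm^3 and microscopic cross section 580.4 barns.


Sigma = N * sigma_barns * 1e-24
Sigma = 5.1018e+22 * 580.4 * 1e-24
Sigma = 29.611 /cm

29.611


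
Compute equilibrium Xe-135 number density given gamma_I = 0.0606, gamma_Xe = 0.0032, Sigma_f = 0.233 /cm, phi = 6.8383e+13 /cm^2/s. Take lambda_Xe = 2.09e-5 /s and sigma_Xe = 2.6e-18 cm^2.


Xe_eq = (gamma_I + gamma_Xe) * Sigma_f * phi / (lambda_Xe + sigma_Xe * phi)
Numerator = (0.0606 + 0.0032) * 0.233 * 6.8383e+13 = 1.016541e+12
Denominator = 2.09e-5 + 2.6e-18 * 6.8383e+13 = 1.986958e-04
Xe_eq = 1.016541e+12 / 1.986958e-04 = 5.1161e+15 /cm^3

5.1161e+15


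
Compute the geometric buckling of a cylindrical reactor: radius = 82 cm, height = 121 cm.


B^2 = (2.405/R)^2 + (pi/H)^2
B^2 = (2.405/82)^2 + (pi/121)^2
B^2 = 0.0015343 /cm^2

0.0015343


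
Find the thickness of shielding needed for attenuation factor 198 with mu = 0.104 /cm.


x = ln(factor) / mu
x = ln(198) / 0.104
x = 50.849 cm

50.849


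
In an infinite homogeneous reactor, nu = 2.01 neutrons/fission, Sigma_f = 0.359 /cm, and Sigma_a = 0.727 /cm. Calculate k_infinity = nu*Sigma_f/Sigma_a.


k_inf = nu * Sigma_f / Sigma_a
k_inf = 2.01 * 0.359 / 0.727
k_inf = 0.99256

0.99256


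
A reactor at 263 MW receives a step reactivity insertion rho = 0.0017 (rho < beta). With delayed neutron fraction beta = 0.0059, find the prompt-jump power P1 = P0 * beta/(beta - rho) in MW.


P1/P0 = beta / (beta - rho)
P1/P0 = 0.0059 / (0.0059 - 0.0017) = 1.404762
P1 = 263 * 1.404762 = 369.45 MW

369.45


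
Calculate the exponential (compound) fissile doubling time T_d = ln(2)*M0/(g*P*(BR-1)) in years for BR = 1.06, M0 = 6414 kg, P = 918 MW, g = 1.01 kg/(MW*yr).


Breeding gain G = BR - 1 = 1.06 - 1 = 0.06
Fissile production rate = g * P * G = 1.01 * 918 * 0.06 = 55.6308 kg/yr
T_d = ln(2) * M0 / (g * P * G)
T_d = ln(2) * 6414 / 55.6308 = 79.917 yr

79.917


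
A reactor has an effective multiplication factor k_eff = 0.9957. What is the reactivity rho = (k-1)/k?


rho = (k_eff - 1) / k_eff
rho = (0.9957 - 1) / 0.9957
rho = -0.0043186

-0.0043186


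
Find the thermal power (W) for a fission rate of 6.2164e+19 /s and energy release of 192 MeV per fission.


P = fission_rate * E_MeV * 1.602e-13
P = 6.2164e+19 * 192 * 1.602e-13
P = 1.9121e+09 W

1.9121e+09


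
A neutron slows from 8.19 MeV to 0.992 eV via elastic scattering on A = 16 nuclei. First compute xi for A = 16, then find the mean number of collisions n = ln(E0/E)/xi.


xi = 1 + (A-1)^2/(2A)*ln((A-1)/(A+1)) = 0.1199467 (for A = 16)
n = ln(E0/E) / xi
n = ln(8.19e6 / 0.992) / 0.1199467
n = ln(8.256048e+06) / 0.1199467 = 132.78

132.78


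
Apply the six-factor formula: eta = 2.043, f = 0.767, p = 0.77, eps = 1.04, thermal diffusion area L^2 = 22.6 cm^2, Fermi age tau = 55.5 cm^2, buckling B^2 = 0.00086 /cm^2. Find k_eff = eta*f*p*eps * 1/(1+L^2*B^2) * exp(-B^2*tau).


k_inf = eta*f*p*eps = 2.043*0.767*0.77*1.04 = 1.254838
P_TNL = 1/(1 + L^2*B^2) = 1/(1 + 22.6*0.00086) = 0.9809346
P_FNL = exp(-B^2*tau) = exp(-0.00086*55.5) = 0.9533912
k_eff = k_inf * P_TNL * P_FNL = 1.254838 * 0.9809346 * 0.9533912
k_eff = 1.1735

1.1735


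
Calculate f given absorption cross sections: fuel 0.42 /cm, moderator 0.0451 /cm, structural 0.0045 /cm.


f = Sigma_a_fuel / (Sigma_a_fuel + Sigma_a_mod + Sigma_a_other)
f = 0.42 / (0.42 + 0.0451 + 0.0045)
f = 0.89438

0.89438


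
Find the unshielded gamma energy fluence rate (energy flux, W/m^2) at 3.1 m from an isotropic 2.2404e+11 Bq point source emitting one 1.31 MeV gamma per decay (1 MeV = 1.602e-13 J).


psi = A * E * 1.602e-13 / (4*pi*r^2)
psi = 2.2404e+11 * 1.31 * 1.602e-13 / (4*pi*3.1^2)
psi = 3.8934e-04 W/m^2

3.8934e-04


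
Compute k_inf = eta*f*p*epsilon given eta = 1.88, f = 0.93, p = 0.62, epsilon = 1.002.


k_inf = eta * f * p * epsilon
k_inf = 1.88 * 0.93 * 0.62 * 1.002
k_inf = 1.0862

1.0862


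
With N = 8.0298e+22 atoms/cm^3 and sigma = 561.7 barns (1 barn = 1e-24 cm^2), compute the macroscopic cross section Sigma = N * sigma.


Sigma = N * sigma_barns * 1e-24
Sigma = 8.0298e+22 * 561.7 * 1e-24
Sigma = 45.103 /cm

45.103


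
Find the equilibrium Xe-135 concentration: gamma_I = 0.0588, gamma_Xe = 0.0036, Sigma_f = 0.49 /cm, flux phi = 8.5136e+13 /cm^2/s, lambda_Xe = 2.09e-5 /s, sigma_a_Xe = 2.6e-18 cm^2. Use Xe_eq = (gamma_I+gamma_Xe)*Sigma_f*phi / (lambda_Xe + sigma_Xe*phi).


Xe_eq = (gamma_I + gamma_Xe) * Sigma_f * phi / (lambda_Xe + sigma_Xe * phi)
Numerator = (0.0588 + 0.0036) * 0.49 * 8.5136e+13 = 2.603118e+12
Denominator = 2.09e-5 + 2.6e-18 * 8.5136e+13 = 2.422536e-04
Xe_eq = 2.603118e+12 / 2.422536e-04 = 1.0745e+16 /cm^3

1.0745e+16


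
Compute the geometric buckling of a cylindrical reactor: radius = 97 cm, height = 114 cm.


B^2 = (2.405/R)^2 + (pi/H)^2
B^2 = (2.405/97)^2 + (pi/114)^2
B^2 = 0.0013742 /cm^2

0.0013742


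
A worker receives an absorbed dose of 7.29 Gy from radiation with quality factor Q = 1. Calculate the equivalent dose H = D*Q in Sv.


H = D * Q
H = 7.29 * 1
H = 7.2900 Sv

7.2900


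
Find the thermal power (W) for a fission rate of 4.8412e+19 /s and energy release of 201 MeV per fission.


P = fission_rate * E_MeV * 1.602e-13
P = 4.8412e+19 * 201 * 1.602e-13
P = 1.5589e+09 W

1.5589e+09


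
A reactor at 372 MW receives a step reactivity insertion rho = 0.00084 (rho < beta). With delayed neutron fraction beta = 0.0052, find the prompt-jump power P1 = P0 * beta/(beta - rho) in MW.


P1/P0 = beta / (beta - rho)
P1/P0 = 0.0052 / (0.0052 - 0.00084) = 1.192661
P1 = 372 * 1.192661 = 443.67 MW

443.67


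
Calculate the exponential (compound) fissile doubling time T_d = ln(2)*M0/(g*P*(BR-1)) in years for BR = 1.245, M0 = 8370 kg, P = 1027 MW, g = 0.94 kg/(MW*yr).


Breeding gain G = BR - 1 = 1.245 - 1 = 0.245
Fissile production rate = g * P * G = 0.94 * 1027 * 0.245 = 236.5181 kg/yr
T_d = ln(2) * M0 / (g * P * G)
T_d = ln(2) * 8370 / 236.5181 = 24.529 yr

24.529


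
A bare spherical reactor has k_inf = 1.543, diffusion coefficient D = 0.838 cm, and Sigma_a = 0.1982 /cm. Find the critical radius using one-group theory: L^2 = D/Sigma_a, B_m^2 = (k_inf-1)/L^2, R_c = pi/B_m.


L^2 = D / Sigma_a = 0.838 / 0.1982 = 4.228052 cm^2
B_m^2 = (k_inf - 1) / L^2 = (1.543 - 1) / 4.228052 = 0.1284279 /cm^2
For a bare sphere: B_g = pi/R, so R_c = pi / sqrt(B_m^2)
R_c = pi / sqrt(0.1284279) = 8.7664 cm

8.7664


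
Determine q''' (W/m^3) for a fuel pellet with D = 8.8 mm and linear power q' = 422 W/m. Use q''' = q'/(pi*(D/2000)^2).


r = D / 2 / 1000 = 8.8 / 2 / 1000 = 0.0044 m
q''' = q' / (pi * r^2)
q''' = 422 / (pi * 0.0044^2)
q''' = 6.9384e+06 W/m^3

6.9384e+06


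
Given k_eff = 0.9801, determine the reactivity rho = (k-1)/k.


rho = (k_eff - 1) / k_eff
rho = (0.9801 - 1) / 0.9801
rho = -0.020304

-0.020304


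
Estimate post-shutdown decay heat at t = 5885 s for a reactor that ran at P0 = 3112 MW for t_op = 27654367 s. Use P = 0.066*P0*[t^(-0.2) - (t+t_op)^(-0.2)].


P/P0 = 0.066 * [t^(-0.2) - (t + t_op)^(-0.2)]
P/P0 = 0.066 * [5885^(-0.2) - (5885 + 27654367)^(-0.2)]
P/P0 = 0.066 * [0.1762182 - 0.03248095] = 0.009486658
P = 3112 * 0.009486658 = 29.522 MW

29.522


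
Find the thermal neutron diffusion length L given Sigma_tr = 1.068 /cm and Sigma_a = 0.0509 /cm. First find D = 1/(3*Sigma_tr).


D = 1 / (3 * Sigma_tr) = 1 / (3 * 1.068) = 0.3121099 cm
L = sqrt(D / Sigma_a)
L = sqrt(0.3121099 / 0.0509)
L = 2.4763 cm

2.4763


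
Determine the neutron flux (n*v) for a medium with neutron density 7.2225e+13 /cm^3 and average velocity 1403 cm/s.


phi = n * v
phi = 7.2225e+13 * 1403
phi = 1.0133e+17 /cm^2/s

1.0133e+17


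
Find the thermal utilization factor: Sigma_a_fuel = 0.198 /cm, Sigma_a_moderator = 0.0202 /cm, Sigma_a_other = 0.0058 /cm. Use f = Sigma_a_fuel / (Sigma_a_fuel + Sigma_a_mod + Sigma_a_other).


f = Sigma_a_fuel / (Sigma_a_fuel + Sigma_a_mod + Sigma_a_other)
f = 0.198 / (0.198 + 0.0202 + 0.0058)
f = 0.88393

0.88393


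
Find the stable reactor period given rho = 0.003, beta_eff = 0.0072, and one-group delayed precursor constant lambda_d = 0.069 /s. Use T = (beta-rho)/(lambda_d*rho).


T = (beta - rho) / (lambda_d * rho)
T = (0.0072 - 0.003) / (0.069 * 0.003)
T = 20.290 s

20.290


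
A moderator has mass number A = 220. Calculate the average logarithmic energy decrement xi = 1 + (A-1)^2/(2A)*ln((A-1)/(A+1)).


xi = 1 + (A-1)^2/(2A) * ln((A-1)/(A+1))
xi = 1 + (220-1)^2/(2*220) * ln((220-1)/(220 +1))
xi = 0.0090634

0.0090634


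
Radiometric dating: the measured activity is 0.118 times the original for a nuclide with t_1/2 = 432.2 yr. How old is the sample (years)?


lambda = ln(2) / t_half = ln(2) / 432.2 = 0.001603765 /yr
t = -ln(A/A0) / lambda
t = -ln(0.118) / 0.001603765
t = 1332.5 yr

1332.5


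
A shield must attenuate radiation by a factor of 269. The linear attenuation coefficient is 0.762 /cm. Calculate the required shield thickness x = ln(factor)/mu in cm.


x = ln(factor) / mu
x = ln(269) / 0.762
x = 7.3421 cm

7.3421


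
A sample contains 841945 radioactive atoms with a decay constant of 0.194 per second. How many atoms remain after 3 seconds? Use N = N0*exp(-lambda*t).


N = N0 * exp(-lambda * t)
N = 841945 * exp(-0.194 * 3)
N = 470462

470462


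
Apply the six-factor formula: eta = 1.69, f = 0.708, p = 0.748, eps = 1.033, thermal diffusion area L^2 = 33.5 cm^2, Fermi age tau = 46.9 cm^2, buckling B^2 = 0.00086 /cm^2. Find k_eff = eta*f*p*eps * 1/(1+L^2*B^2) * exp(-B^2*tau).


k_inf = eta*f*p*eps = 1.69*0.708*0.748*1.033 = 0.9245319
P_TNL = 1/(1 + L^2*B^2) = 1/(1 + 33.5*0.00086) = 0.9719968
P_FNL = exp(-B^2*tau) = exp(-0.00086*46.9) = 0.9604686
k_eff = k_inf * P_TNL * P_FNL = 0.9245319 * 0.9719968 * 0.9604686
k_eff = 0.86312

0.86312


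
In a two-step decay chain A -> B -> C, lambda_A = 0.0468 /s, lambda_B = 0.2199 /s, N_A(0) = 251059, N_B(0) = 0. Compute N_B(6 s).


N_B(t) = lambda_A * N_A0 / (lambda_B - lambda_A) * [exp(-lambda_A*t) - exp(-lambda_B*t)]
exp(-0.0468*6) = 0.7551794; exp(-0.2199*6) = 0.2672956
N_B = 0.0468 * 251059 / (0.2199 - 0.0468) * (0.7551794 - 0.2672956)
N_B = 33116

33116


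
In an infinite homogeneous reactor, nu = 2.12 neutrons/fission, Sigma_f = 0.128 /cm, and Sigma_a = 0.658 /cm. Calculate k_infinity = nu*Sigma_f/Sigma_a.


k_inf = nu * Sigma_f / Sigma_a
k_inf = 2.12 * 0.128 / 0.658
k_inf = 0.41240

0.41240


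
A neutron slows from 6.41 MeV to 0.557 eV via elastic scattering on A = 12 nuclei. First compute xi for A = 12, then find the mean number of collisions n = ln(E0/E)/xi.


xi = 1 + (A-1)^2/(2A)*ln((A-1)/(A+1)) = 0.1577690 (for A = 12)
n = ln(E0/E) / xi
n = ln(6.41e6 / 0.557) / 0.1577690
n = ln(1.150808e+07) / 0.1577690 = 103.05

103.05


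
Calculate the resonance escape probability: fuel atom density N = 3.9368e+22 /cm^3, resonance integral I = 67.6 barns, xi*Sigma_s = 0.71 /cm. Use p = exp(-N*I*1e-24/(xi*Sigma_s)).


p = exp(-N * I * 1e-24 / (xi*Sigma_s))
p = exp(-3.9368e+22 * 67.6 * 1e-24 / 0.71)
p = 0.023558

0.023558


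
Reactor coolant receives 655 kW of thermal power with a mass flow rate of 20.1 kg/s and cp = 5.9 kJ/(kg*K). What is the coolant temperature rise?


dT = Q / (m_dot * cp)
dT = 655 / (20.1 * 5.9)
dT = 5.5232 C

5.5232


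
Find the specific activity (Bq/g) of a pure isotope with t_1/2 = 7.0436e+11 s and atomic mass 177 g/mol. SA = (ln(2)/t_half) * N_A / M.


lambda = ln(2) / t_half = ln(2) / 7.0436e+11 = 9.840808e-13 /s
SA = lambda * N_A / M
SA = 9.840808e-13 * 6.022e23 / 177
SA = 3.3481e+09 Bq/g

3.3481e+09


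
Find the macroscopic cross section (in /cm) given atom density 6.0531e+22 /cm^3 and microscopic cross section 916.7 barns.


Sigma = N * sigma_barns * 1e-24
Sigma = 6.0531e+22 * 916.7 * 1e-24
Sigma = 55.489 /cm

55.489


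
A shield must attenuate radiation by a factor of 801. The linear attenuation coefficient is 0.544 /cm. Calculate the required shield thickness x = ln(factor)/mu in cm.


x = ln(factor) / mu
x = ln(801) / 0.544
x = 12.290 cm

12.290


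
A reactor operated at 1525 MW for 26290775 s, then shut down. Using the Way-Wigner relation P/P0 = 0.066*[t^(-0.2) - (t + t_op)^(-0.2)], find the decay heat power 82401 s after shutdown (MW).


P/P0 = 0.066 * [t^(-0.2) - (t + t_op)^(-0.2)]
P/P0 = 0.066 * [82401^(-0.2) - (82401 + 26290775)^(-0.2)]
P/P0 = 0.066 * [0.1039474 - 0.03279197] = 0.004696258
P = 1525 * 0.004696258 = 7.1618 MW

7.1618


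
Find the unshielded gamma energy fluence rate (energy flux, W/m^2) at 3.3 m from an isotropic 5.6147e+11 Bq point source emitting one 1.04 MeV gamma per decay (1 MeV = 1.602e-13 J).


psi = A * E * 1.602e-13 / (4*pi*r^2)
psi = 5.6147e+11 * 1.04 * 1.602e-13 / (4*pi*3.3^2)
psi = 6.8357e-04 W/m^2

6.8357e-04


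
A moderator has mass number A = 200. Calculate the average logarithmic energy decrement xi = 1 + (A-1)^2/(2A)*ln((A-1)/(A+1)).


xi = 1 + (A-1)^2/(2A) * ln((A-1)/(A+1))
xi = 1 + (200-1)^2/(2*200) * ln((200-1)/(200 +1))
xi = 0.0099667

0.0099667


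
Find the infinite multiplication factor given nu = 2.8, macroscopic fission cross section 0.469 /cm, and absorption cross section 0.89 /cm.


k_inf = nu * Sigma_f / Sigma_a
k_inf = 2.8 * 0.469 / 0.89
k_inf = 1.4755

1.4755


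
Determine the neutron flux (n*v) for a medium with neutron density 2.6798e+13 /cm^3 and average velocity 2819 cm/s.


phi = n * v
phi = 2.6798e+13 * 2819
phi = 7.5544e+16 /cm^2/s

7.5544e+16


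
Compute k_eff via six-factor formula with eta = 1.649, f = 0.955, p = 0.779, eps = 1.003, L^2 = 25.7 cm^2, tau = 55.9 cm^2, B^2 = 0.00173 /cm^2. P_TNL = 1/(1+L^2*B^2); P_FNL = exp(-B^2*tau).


k_inf = eta*f*p*eps = 1.649*0.955*0.779*1.003 = 1.230446
P_TNL = 1/(1 + L^2*B^2) = 1/(1 + 25.7*0.00173) = 0.9574316
P_FNL = exp(-B^2*tau) = exp(-0.00173*55.9) = 0.9078220
k_eff = k_inf * P_TNL * P_FNL = 1.230446 * 0.9574316 * 0.9078220
k_eff = 1.0695

1.0695


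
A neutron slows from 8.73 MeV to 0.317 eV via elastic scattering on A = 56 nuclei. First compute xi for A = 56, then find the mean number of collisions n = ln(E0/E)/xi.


xi = 1 + (A-1)^2/(2A)*ln((A-1)/(A+1)) = 0.03529286 (for A = 56)
n = ln(E0/E) / xi
n = ln(8.73e6 / 0.317) / 0.03529286
n = ln(2.753943e+07) / 0.03529286 = 485.40

485.40


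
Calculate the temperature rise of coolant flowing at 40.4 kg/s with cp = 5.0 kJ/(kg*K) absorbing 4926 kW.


dT = Q / (m_dot * cp)
dT = 4926 / (40.4 * 5.0)
dT = 24.386 C

24.386


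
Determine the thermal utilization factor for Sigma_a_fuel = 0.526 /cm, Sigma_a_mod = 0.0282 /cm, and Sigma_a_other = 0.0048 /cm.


f = Sigma_a_fuel / (Sigma_a_fuel + Sigma_a_mod + Sigma_a_other)
f = 0.526 / (0.526 + 0.0282 + 0.0048)
f = 0.94097

0.94097


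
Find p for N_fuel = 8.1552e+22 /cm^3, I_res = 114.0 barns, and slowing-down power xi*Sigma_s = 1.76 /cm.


p = exp(-N * I * 1e-24 / (xi*Sigma_s))
p = exp(-8.1552e+22 * 114.0 * 1e-24 / 1.76)
p = 0.0050805

0.0050805


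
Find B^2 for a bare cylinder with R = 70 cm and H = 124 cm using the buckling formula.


B^2 = (2.405/R)^2 + (pi/H)^2
B^2 = (2.405/70)^2 + (pi/124)^2
B^2 = 0.0018223 /cm^2

0.0018223


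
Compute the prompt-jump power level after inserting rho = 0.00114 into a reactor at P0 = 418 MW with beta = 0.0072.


P1/P0 = beta / (beta - rho)
P1/P0 = 0.0072 / (0.0072 - 0.00114) = 1.188119
P1 = 418 * 1.188119 = 496.63 MW

496.63


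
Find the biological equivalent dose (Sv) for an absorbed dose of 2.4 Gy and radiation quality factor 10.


H = D * Q
H = 2.4 * 10
H = 24.000 Sv

24.000


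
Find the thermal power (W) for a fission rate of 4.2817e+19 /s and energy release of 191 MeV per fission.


P = fission_rate * E_MeV * 1.602e-13
P = 4.2817e+19 * 191 * 1.602e-13
P = 1.3101e+09 W

1.3101e+09


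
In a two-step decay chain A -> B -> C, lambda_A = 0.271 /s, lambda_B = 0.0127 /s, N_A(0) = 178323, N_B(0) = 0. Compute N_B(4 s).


N_B(t) = lambda_A * N_A0 / (lambda_B - lambda_A) * [exp(-lambda_A*t) - exp(-lambda_B*t)]
exp(-0.271*4) = 0.3382399; exp(-0.0127*4) = 0.9504687
N_B = 0.271 * 178323 / (0.0127 - 0.271) * (0.3382399 - 0.9504687)
N_B = 114542

114542


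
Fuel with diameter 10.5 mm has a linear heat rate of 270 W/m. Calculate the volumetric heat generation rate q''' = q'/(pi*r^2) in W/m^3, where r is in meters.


r = D / 2 / 1000 = 10.5 / 2 / 1000 = 0.00525 m
q''' = q' / (pi * r^2)
q''' = 270 / (pi * 0.00525^2)
q''' = 3.1181e+06 W/m^3

3.1181e+06


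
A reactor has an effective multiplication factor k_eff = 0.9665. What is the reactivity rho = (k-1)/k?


rho = (k_eff - 1) / k_eff
rho = (0.9665 - 1) / 0.9665
rho = -0.034661

-0.034661


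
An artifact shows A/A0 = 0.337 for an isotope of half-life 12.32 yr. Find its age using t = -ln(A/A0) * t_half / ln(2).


lambda = ln(2) / t_half = ln(2) / 12.32 = 0.05626195 /yr
t = -ln(A/A0) / lambda
t = -ln(0.337) / 0.05626195
t = 19.332 yr

19.332


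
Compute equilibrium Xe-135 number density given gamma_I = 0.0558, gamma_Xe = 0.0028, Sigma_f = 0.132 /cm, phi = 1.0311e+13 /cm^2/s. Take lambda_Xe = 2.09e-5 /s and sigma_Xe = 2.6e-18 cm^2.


Xe_eq = (gamma_I + gamma_Xe) * Sigma_f * phi / (lambda_Xe + sigma_Xe * phi)
Numerator = (0.0558 + 0.0028) * 0.132 * 1.0311e+13 = 7.975765e+10
Denominator = 2.09e-5 + 2.6e-18 * 1.0311e+13 = 4.770860e-05
Xe_eq = 7.975765e+10 / 4.770860e-05 = 1.6718e+15 /cm^3

1.6718e+15


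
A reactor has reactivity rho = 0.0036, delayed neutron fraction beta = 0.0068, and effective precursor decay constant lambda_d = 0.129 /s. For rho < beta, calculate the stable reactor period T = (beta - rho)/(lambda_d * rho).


T = (beta - rho) / (lambda_d * rho)
T = (0.0068 - 0.0036) / (0.129 * 0.0036)
T = 6.8906 s

6.8906


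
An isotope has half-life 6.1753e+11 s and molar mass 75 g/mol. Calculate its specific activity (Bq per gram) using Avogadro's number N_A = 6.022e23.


lambda = ln(2) / t_half = ln(2) / 6.1753e+11 = 1.122451e-12 /s
SA = lambda * N_A / M
SA = 1.122451e-12 * 6.022e23 / 75
SA = 9.0125e+09 Bq/g

9.0125e+09


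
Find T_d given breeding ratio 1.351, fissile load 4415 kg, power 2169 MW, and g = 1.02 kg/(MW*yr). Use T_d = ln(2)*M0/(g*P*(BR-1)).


Breeding gain G = BR - 1 = 1.351 - 1 = 0.351
Fissile production rate = g * P * G = 1.02 * 2169 * 0.351 = 776.54538 kg/yr
T_d = ln(2) * M0 / (g * P * G)
T_d = ln(2) * 4415 / 776.54538 = 3.9408 yr

3.9408


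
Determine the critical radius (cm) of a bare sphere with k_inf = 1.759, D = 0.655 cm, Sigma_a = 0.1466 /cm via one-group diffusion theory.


L^2 = D / Sigma_a = 0.655 / 0.1466 = 4.467940 cm^2
B_m^2 = (k_inf - 1) / L^2 = (1.759 - 1) / 4.467940 = 0.1698769 /cm^2
For a bare sphere: B_g = pi/R, so R_c = pi / sqrt(B_m^2)
R_c = pi / sqrt(0.1698769) = 7.6222 cm

7.6222


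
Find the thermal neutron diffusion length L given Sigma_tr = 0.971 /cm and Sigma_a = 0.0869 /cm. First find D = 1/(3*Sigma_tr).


D = 1 / (3 * Sigma_tr) = 1 / (3 * 0.971) = 0.3432887 cm
L = sqrt(D / Sigma_a)
L = sqrt(0.3432887 / 0.0869)
L = 1.9876 cm

1.9876


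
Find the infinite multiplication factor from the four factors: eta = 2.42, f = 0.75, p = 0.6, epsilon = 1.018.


k_inf = eta * f * p * epsilon
k_inf = 2.42 * 0.75 * 0.6 * 1.018
k_inf = 1.1086

1.1086


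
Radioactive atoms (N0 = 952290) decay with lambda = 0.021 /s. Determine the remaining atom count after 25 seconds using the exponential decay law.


N = N0 * exp(-lambda * t)
N = 952290 * exp(-0.021 * 25)
N = 563332

563332


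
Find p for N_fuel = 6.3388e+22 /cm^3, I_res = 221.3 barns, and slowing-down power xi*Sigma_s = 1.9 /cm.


p = exp(-N * I * 1e-24 / (xi*Sigma_s))
p = exp(-6.3388e+22 * 221.3 * 1e-24 / 1.9)
p = 6.2171e-04

6.2171e-04


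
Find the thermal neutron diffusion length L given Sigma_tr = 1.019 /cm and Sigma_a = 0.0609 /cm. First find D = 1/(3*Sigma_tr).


D = 1 / (3 * Sigma_tr) = 1 / (3 * 1.019) = 0.3271181 cm
L = sqrt(D / Sigma_a)
L = sqrt(0.3271181 / 0.0609)
L = 2.3176 cm

2.3176


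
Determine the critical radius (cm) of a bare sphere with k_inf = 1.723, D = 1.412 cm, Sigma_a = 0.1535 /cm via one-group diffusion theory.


L^2 = D / Sigma_a = 1.412 / 0.1535 = 9.198697 cm^2
B_m^2 = (k_inf - 1) / L^2 = (1.723 - 1) / 9.198697 = 0.07859809 /cm^2
For a bare sphere: B_g = pi/R, so R_c = pi / sqrt(B_m^2)
R_c = pi / sqrt(0.07859809) = 11.206 cm

11.206


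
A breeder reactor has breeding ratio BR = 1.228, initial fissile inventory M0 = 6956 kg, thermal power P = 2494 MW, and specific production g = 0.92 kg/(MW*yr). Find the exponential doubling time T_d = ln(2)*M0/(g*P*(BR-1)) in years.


Breeding gain G = BR - 1 = 1.228 - 1 = 0.228
Fissile production rate = g * P * G = 0.92 * 2494 * 0.228 = 523.14144 kg/yr
T_d = ln(2) * M0 / (g * P * G)
T_d = ln(2) * 6956 / 523.14144 = 9.2165 yr

9.2165


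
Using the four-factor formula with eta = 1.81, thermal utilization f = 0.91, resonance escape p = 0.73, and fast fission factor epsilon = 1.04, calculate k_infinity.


k_inf = eta * f * p * epsilon
k_inf = 1.81 * 0.91 * 0.73 * 1.04
k_inf = 1.2505

1.2505


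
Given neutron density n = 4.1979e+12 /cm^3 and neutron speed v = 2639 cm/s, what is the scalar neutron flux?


phi = n * v
phi = 4.1979e+12 * 2639
phi = 1.1078e+16 /cm^2/s

1.1078e+16


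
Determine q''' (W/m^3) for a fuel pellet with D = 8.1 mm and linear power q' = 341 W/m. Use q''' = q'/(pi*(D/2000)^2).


r = D / 2 / 1000 = 8.1 / 2 / 1000 = 0.00405 m
q''' = q' / (pi * r^2)
q''' = 341 / (pi * 0.00405^2)
q''' = 6.6175e+06 W/m^3

6.6175e+06


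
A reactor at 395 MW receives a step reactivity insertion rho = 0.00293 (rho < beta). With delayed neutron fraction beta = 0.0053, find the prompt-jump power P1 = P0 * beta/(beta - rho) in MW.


P1/P0 = beta / (beta - rho)
P1/P0 = 0.0053 / (0.0053 - 0.00293) = 2.236287
P1 = 395 * 2.236287 = 883.33 MW

883.33


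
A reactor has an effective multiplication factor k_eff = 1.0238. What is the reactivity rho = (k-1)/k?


rho = (k_eff - 1) / k_eff
rho = (1.0238 - 1) / 1.0238
rho = 0.023247

0.023247


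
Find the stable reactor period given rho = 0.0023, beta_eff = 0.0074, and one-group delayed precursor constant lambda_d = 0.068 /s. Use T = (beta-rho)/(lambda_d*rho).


T = (beta - rho) / (lambda_d * rho)
T = (0.0074 - 0.0023) / (0.068 * 0.0023)
T = 32.609 s

32.609


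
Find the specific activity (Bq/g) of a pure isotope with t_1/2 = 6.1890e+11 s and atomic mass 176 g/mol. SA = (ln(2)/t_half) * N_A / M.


lambda = ln(2) / t_half = ln(2) / 6.1890e+11 = 1.119966e-12 /s
SA = lambda * N_A / M
SA = 1.119966e-12 * 6.022e23 / 176
SA = 3.8321e+09 Bq/g

3.8321e+09


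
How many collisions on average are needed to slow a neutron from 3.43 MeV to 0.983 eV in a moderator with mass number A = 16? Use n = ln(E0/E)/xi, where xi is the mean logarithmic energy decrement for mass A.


xi = 1 + (A-1)^2/(2A)*ln((A-1)/(A+1)) = 0.1199467 (for A = 16)
n = ln(E0/E) / xi
n = ln(3.43e6 / 0.983) / 0.1199467
n = ln(3.489318e+06) / 0.1199467 = 125.60

125.60


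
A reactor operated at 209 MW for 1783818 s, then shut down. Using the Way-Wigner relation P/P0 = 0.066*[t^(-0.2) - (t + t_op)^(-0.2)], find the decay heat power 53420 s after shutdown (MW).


P/P0 = 0.066 * [t^(-0.2) - (t + t_op)^(-0.2)]
P/P0 = 0.066 * [53420^(-0.2) - (53420 + 1783818)^(-0.2)]
P/P0 = 0.066 * [0.1133598 - 0.05586849] = 0.003794426
P = 209 * 0.003794426 = 0.79304 MW

0.79304


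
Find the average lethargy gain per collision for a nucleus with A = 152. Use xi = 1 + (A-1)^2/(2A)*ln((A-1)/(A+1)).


xi = 1 + (A-1)^2/(2A) * ln((A-1)/(A+1))
xi = 1 + (152-1)^2/(2*152) * ln((152-1)/(152 +1))
xi = 0.013100

0.013100


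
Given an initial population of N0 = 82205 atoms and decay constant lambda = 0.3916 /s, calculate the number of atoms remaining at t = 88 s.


N = N0 * exp(-lambda * t)
N = 82205 * exp(-0.3916 * 88)
N = 8.8872e-11

8.8872e-11


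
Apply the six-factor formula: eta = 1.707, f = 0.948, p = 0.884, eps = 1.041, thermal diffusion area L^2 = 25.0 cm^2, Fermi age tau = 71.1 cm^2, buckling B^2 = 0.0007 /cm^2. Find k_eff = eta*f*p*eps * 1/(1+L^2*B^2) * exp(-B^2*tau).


k_inf = eta*f*p*eps = 1.707*0.948*0.884*1.041 = 1.489172
P_TNL = 1/(1 + L^2*B^2) = 1/(1 + 25.0*0.0007) = 0.9828010
P_FNL = exp(-B^2*tau) = exp(-0.0007*71.1) = 0.9514482
k_eff = k_inf * P_TNL * P_FNL = 1.489172 * 0.9828010 * 0.9514482
k_eff = 1.3925

1.3925


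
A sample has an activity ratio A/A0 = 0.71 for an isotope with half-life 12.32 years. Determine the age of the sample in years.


lambda = ln(2) / t_half = ln(2) / 12.32 = 0.05626195 /yr
t = -ln(A/A0) / lambda
t = -ln(0.71) / 0.05626195
t = 6.0874 yr

6.0874


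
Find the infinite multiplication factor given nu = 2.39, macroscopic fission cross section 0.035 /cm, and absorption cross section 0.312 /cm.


k_inf = nu * Sigma_f / Sigma_a
k_inf = 2.39 * 0.035 / 0.312
k_inf = 0.26811

0.26811


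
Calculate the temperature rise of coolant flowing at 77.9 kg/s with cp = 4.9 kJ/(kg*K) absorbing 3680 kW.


dT = Q / (m_dot * cp)
dT = 3680 / (77.9 * 4.9)
dT = 9.6408 C

9.6408


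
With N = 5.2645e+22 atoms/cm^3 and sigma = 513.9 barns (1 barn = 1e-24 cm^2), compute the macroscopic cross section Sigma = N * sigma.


Sigma = N * sigma_barns * 1e-24
Sigma = 5.2645e+22 * 513.9 * 1e-24
Sigma = 27.054 /cm

27.054


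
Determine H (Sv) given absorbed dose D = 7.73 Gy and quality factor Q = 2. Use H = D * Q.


H = D * Q
H = 7.73 * 2
H = 15.460 Sv

15.460


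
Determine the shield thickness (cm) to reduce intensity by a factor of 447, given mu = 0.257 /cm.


x = ln(factor) / mu
x = ln(447) / 0.257
x = 23.745 cm

23.745


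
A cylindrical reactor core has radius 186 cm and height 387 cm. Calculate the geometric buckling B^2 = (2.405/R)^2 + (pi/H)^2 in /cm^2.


B^2 = (2.405/R)^2 + (pi/H)^2
B^2 = (2.405/186)^2 + (pi/387)^2
B^2 = 2.3309e-04 /cm^2

2.3309e-04


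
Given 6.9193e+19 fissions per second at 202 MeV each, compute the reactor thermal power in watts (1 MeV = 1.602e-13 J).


P = fission_rate * E_MeV * 1.602e-13
P = 6.9193e+19 * 202 * 1.602e-13
P = 2.2391e+09 W

2.2391e+09


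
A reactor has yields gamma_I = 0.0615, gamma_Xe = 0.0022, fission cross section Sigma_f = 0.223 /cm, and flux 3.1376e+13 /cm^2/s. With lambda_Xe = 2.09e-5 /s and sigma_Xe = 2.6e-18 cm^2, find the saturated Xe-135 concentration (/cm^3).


Xe_eq = (gamma_I + gamma_Xe) * Sigma_f * phi / (lambda_Xe + sigma_Xe * phi)
Numerator = (0.0615 + 0.0022) * 0.223 * 3.1376e+13 = 4.456992e+11
Denominator = 2.09e-5 + 2.6e-18 * 3.1376e+13 = 1.024776e-04
Xe_eq = 4.456992e+11 / 1.024776e-04 = 4.3492e+15 /cm^3

4.3492e+15
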